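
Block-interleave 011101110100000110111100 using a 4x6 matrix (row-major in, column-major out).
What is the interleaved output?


Matrix:
  011101
  110100
  000110
  111100
Read columns: 010111011001111100101000

010111011001111100101000


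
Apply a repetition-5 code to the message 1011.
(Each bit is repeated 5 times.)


Each bit -> 5 copies

11111000001111111111


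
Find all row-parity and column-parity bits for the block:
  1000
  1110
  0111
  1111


Row parities: 1110
Column parities: 1110

Row P: 1110, Col P: 1110, Corner: 1


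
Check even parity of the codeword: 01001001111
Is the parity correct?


Number of 1s: 6

Yes, parity is correct (6 ones)


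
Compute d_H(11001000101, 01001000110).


XOR: 10000000011
Count of 1s: 3

3


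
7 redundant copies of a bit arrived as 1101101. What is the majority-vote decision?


Ones: 5 out of 7
Threshold: 4

1 (5/7 voted 1)


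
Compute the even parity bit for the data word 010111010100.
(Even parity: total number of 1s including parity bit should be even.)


Number of 1s in data: 6
Parity bit: 0

0


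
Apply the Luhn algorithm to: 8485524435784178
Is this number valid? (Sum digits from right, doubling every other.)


Luhn sum = 84
84 mod 10 = 4

Invalid (Luhn sum mod 10 = 4)


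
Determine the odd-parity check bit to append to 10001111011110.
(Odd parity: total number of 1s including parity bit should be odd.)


Number of 1s in data: 9
Parity bit: 0

0


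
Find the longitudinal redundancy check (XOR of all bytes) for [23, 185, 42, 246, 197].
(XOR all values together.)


XOR chain: 23 ^ 185 ^ 42 ^ 246 ^ 197 = 183

183


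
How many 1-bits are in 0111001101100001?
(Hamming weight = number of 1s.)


Counting 1s in 0111001101100001

8


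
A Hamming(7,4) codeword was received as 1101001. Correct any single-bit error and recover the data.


Syndrome = 0: no error detected

Data: 0001 (no errors)


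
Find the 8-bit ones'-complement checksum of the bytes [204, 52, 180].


Sum = 436 mod 256 = 180
Complement = 75

75


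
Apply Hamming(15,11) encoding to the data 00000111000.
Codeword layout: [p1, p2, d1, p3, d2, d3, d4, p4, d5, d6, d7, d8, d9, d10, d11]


Parity bits: p1=1, p2=0, p3=1, p4=1

100100010111000


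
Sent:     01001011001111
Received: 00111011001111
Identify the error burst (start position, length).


XOR: 01110000000000

Burst at position 1, length 3


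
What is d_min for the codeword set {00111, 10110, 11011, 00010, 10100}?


Comparing all pairs, minimum distance: 1
Can detect 0 errors, correct 0 errors

1


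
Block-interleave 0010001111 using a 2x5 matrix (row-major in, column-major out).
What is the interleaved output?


Matrix:
  00100
  01111
Read columns: 0001110101

0001110101


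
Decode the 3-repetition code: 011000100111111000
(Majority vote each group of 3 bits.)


Groups: 011, 000, 100, 111, 111, 000
Majority votes: 100110

100110


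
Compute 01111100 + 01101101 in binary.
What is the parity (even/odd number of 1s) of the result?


01111100 = 124
01101101 = 109
Sum = 233 = 11101001
1s count = 5

odd parity (5 ones in 11101001)


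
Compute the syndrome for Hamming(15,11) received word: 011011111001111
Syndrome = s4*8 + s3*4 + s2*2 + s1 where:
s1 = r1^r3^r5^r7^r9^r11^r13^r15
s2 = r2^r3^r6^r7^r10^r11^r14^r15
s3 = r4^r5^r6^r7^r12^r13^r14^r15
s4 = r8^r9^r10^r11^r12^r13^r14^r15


s1=0, s2=0, s3=1, s4=0

Syndrome = 4 (error at position 4)


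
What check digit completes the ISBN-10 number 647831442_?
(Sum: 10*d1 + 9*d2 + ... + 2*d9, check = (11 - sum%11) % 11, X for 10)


Weighted sum: 263
263 mod 11 = 10

Check digit: 1


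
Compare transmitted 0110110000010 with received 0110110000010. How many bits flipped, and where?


XOR: 0000000000000

0 errors (received matches sent)


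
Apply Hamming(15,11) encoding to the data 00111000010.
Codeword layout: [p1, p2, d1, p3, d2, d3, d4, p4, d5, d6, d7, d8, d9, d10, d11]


Parity bits: p1=0, p2=1, p3=1, p4=0

010101101000010


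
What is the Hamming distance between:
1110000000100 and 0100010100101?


XOR: 1010010100001
Count of 1s: 5

5


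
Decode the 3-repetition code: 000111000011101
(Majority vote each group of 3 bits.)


Groups: 000, 111, 000, 011, 101
Majority votes: 01011

01011


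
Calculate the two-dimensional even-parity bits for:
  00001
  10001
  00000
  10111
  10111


Row parities: 10000
Column parities: 10000

Row P: 10000, Col P: 10000, Corner: 1


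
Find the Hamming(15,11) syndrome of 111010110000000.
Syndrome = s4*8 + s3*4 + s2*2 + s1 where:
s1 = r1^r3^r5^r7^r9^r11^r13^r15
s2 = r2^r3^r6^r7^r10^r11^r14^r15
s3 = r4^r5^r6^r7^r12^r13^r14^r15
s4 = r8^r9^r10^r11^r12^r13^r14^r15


s1=0, s2=1, s3=0, s4=1

Syndrome = 10 (error at position 10)


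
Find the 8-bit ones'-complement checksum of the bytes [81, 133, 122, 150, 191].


Sum = 677 mod 256 = 165
Complement = 90

90


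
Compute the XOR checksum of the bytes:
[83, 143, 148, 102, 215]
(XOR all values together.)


XOR chain: 83 ^ 143 ^ 148 ^ 102 ^ 215 = 249

249


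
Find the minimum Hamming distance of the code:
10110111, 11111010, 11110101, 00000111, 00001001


Comparing all pairs, minimum distance: 2
Can detect 1 errors, correct 0 errors

2


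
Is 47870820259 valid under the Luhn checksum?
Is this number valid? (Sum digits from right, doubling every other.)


Luhn sum = 43
43 mod 10 = 3

Invalid (Luhn sum mod 10 = 3)


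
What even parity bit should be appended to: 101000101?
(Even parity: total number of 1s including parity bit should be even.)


Number of 1s in data: 4
Parity bit: 0

0


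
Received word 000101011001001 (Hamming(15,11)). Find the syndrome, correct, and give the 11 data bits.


Syndrome = 0: no error detected

Data: 00101001001 (no errors)


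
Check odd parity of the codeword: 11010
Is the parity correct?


Number of 1s: 3

Yes, parity is correct (3 ones)


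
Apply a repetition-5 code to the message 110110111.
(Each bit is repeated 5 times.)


Each bit -> 5 copies

111111111100000111111111100000111111111111111


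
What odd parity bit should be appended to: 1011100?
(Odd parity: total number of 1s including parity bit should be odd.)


Number of 1s in data: 4
Parity bit: 1

1


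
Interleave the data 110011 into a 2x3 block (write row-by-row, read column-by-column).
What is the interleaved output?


Matrix:
  110
  011
Read columns: 101101

101101


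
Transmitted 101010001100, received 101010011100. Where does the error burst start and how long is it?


XOR: 000000010000

Burst at position 7, length 1


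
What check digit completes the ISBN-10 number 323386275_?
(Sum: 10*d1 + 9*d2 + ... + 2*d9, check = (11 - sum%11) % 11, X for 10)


Weighted sum: 210
210 mod 11 = 1

Check digit: X


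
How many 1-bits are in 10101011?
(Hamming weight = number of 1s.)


Counting 1s in 10101011

5


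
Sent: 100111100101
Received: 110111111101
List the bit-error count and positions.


XOR: 010000011000

3 error(s) at position(s): 1, 7, 8


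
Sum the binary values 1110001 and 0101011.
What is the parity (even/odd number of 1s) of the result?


1110001 = 113
0101011 = 43
Sum = 156 = 10011100
1s count = 4

even parity (4 ones in 10011100)


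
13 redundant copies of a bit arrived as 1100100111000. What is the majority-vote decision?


Ones: 6 out of 13
Threshold: 7

0 (6/13 voted 1)


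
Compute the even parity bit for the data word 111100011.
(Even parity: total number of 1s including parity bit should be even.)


Number of 1s in data: 6
Parity bit: 0

0


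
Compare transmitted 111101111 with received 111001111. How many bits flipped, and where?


XOR: 000100000

1 error(s) at position(s): 3


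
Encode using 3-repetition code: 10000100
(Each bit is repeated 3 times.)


Each bit -> 3 copies

111000000000000111000000


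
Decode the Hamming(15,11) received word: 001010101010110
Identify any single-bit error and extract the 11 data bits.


Syndrome = 0: no error detected

Data: 11011010110 (no errors)


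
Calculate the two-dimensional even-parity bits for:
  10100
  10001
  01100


Row parities: 000
Column parities: 01001

Row P: 000, Col P: 01001, Corner: 0


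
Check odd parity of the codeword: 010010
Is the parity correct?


Number of 1s: 2

No, parity error (2 ones)


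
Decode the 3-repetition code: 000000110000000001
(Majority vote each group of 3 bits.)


Groups: 000, 000, 110, 000, 000, 001
Majority votes: 001000

001000


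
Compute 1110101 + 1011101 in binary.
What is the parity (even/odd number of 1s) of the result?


1110101 = 117
1011101 = 93
Sum = 210 = 11010010
1s count = 4

even parity (4 ones in 11010010)


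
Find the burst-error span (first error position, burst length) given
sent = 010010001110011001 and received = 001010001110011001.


XOR: 011000000000000000

Burst at position 1, length 2


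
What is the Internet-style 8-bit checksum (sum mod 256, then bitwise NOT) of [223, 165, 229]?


Sum = 617 mod 256 = 105
Complement = 150

150


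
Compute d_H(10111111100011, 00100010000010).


XOR: 10011101100001
Count of 1s: 7

7


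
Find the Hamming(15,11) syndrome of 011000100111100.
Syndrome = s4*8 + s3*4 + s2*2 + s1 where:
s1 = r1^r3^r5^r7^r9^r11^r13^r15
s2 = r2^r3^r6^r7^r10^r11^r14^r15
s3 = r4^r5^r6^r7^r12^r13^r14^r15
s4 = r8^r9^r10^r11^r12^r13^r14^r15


s1=0, s2=1, s3=1, s4=0

Syndrome = 6 (error at position 6)


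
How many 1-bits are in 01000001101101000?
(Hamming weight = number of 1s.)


Counting 1s in 01000001101101000

6


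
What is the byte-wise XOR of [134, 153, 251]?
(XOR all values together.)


XOR chain: 134 ^ 153 ^ 251 = 228

228


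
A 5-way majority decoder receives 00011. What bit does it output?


Ones: 2 out of 5
Threshold: 3

0 (2/5 voted 1)


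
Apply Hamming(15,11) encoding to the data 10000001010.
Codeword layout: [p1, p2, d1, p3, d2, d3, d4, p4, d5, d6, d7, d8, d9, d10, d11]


Parity bits: p1=1, p2=0, p3=0, p4=0

101000000001010


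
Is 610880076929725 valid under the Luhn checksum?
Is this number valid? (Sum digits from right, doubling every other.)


Luhn sum = 70
70 mod 10 = 0

Valid (Luhn sum mod 10 = 0)


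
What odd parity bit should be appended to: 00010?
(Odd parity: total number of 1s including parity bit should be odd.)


Number of 1s in data: 1
Parity bit: 0

0


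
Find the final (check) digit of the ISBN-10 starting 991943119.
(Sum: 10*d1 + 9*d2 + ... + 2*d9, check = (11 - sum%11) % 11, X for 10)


Weighted sum: 306
306 mod 11 = 9

Check digit: 2


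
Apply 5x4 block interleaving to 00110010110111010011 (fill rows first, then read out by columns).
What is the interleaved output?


Matrix:
  0011
  0010
  1101
  1101
  0011
Read columns: 00110001101100110111

00110001101100110111


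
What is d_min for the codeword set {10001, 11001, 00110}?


Comparing all pairs, minimum distance: 1
Can detect 0 errors, correct 0 errors

1


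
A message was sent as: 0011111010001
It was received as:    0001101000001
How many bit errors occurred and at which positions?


XOR: 0010010010000

3 error(s) at position(s): 2, 5, 8


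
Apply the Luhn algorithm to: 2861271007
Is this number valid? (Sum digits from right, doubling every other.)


Luhn sum = 36
36 mod 10 = 6

Invalid (Luhn sum mod 10 = 6)


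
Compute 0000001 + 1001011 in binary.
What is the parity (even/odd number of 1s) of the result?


0000001 = 1
1001011 = 75
Sum = 76 = 1001100
1s count = 3

odd parity (3 ones in 1001100)


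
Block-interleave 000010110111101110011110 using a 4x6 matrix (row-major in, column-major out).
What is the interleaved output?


Matrix:
  000010
  110111
  101110
  011110
Read columns: 011001010011011111110100

011001010011011111110100


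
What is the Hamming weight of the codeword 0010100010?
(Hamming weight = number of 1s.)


Counting 1s in 0010100010

3


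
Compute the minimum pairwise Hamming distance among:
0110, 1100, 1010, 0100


Comparing all pairs, minimum distance: 1
Can detect 0 errors, correct 0 errors

1


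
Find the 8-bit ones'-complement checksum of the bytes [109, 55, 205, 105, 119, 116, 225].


Sum = 934 mod 256 = 166
Complement = 89

89


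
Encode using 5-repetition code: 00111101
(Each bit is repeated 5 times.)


Each bit -> 5 copies

0000000000111111111111111111110000011111


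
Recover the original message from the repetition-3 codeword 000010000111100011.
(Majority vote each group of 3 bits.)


Groups: 000, 010, 000, 111, 100, 011
Majority votes: 000101

000101


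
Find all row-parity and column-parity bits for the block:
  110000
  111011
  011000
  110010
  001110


Row parities: 01011
Column parities: 101111

Row P: 01011, Col P: 101111, Corner: 1


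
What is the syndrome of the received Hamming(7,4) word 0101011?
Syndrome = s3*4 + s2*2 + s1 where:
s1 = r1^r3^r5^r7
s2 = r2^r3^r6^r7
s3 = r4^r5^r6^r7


s1=1, s2=1, s3=1

Syndrome = 7 (error at position 7)


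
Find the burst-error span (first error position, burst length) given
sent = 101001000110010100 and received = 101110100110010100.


XOR: 000111100000000000

Burst at position 3, length 4


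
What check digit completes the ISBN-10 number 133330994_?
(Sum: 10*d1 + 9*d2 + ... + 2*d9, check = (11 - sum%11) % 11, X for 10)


Weighted sum: 171
171 mod 11 = 6

Check digit: 5


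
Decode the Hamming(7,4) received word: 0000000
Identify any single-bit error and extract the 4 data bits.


Syndrome = 0: no error detected

Data: 0000 (no errors)


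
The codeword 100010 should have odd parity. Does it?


Number of 1s: 2

No, parity error (2 ones)


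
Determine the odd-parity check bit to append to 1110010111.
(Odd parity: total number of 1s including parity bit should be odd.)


Number of 1s in data: 7
Parity bit: 0

0


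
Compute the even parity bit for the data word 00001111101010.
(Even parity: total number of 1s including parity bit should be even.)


Number of 1s in data: 7
Parity bit: 1

1


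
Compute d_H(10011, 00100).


XOR: 10111
Count of 1s: 4

4


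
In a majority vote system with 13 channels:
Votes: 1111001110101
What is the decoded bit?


Ones: 9 out of 13
Threshold: 7

1 (9/13 voted 1)


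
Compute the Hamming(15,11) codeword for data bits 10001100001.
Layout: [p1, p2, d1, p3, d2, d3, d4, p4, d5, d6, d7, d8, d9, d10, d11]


Parity bits: p1=1, p2=1, p3=1, p4=1

111100011100001


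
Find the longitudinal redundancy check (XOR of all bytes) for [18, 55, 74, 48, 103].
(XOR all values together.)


XOR chain: 18 ^ 55 ^ 74 ^ 48 ^ 103 = 56

56


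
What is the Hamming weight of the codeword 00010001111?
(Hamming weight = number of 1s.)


Counting 1s in 00010001111

5


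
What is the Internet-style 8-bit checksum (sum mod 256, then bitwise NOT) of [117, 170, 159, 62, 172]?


Sum = 680 mod 256 = 168
Complement = 87

87


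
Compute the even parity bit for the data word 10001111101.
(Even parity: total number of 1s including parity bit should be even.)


Number of 1s in data: 7
Parity bit: 1

1


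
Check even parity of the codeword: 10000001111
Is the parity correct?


Number of 1s: 5

No, parity error (5 ones)


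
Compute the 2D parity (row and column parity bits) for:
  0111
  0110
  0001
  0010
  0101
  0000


Row parities: 101100
Column parities: 0111

Row P: 101100, Col P: 0111, Corner: 1


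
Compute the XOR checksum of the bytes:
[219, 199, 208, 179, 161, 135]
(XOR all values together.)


XOR chain: 219 ^ 199 ^ 208 ^ 179 ^ 161 ^ 135 = 89

89


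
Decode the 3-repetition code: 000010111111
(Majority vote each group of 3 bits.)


Groups: 000, 010, 111, 111
Majority votes: 0011

0011


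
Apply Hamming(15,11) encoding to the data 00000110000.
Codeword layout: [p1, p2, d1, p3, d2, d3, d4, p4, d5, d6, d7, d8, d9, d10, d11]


Parity bits: p1=1, p2=0, p3=0, p4=0

100000000110000


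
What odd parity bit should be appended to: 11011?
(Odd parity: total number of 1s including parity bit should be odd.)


Number of 1s in data: 4
Parity bit: 1

1


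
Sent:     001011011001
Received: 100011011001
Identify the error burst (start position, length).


XOR: 101000000000

Burst at position 0, length 3


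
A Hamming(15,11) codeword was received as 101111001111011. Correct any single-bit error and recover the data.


Syndrome = 0: no error detected

Data: 11101111011 (no errors)


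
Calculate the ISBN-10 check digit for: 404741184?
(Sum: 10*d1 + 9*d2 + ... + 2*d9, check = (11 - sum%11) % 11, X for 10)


Weighted sum: 186
186 mod 11 = 10

Check digit: 1


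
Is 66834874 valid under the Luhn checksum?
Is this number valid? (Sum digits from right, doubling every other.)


Luhn sum = 44
44 mod 10 = 4

Invalid (Luhn sum mod 10 = 4)


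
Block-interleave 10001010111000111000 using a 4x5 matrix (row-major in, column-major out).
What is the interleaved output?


Matrix:
  10001
  01011
  10001
  11000
Read columns: 10110101000001001110

10110101000001001110


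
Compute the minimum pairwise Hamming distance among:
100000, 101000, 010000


Comparing all pairs, minimum distance: 1
Can detect 0 errors, correct 0 errors

1


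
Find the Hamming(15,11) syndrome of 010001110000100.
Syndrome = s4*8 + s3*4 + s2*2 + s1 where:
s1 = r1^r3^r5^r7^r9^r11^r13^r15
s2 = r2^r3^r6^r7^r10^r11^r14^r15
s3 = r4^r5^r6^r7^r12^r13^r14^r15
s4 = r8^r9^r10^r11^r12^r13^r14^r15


s1=0, s2=1, s3=1, s4=0

Syndrome = 6 (error at position 6)


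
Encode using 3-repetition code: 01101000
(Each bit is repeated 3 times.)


Each bit -> 3 copies

000111111000111000000000


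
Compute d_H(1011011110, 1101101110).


XOR: 0110110000
Count of 1s: 4

4


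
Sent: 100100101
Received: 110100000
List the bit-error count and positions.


XOR: 010000101

3 error(s) at position(s): 1, 6, 8


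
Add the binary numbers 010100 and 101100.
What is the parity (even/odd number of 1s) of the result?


010100 = 20
101100 = 44
Sum = 64 = 1000000
1s count = 1

odd parity (1 ones in 1000000)


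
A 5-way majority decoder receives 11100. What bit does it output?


Ones: 3 out of 5
Threshold: 3

1 (3/5 voted 1)


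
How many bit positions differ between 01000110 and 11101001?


XOR: 10101111
Count of 1s: 6

6


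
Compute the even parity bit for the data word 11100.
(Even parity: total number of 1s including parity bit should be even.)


Number of 1s in data: 3
Parity bit: 1

1


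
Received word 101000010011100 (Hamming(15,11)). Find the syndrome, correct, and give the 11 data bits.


Syndrome = 0: no error detected

Data: 10000011100 (no errors)


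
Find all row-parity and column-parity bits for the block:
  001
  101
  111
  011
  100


Row parities: 10101
Column parities: 100

Row P: 10101, Col P: 100, Corner: 1


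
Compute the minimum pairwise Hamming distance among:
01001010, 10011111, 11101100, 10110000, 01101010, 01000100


Comparing all pairs, minimum distance: 1
Can detect 0 errors, correct 0 errors

1


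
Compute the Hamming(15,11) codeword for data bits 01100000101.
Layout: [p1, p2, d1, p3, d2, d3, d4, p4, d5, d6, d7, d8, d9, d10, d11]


Parity bits: p1=1, p2=0, p3=0, p4=0

100011000000101


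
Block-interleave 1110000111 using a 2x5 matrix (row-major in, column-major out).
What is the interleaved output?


Matrix:
  11100
  00111
Read columns: 1010110101

1010110101


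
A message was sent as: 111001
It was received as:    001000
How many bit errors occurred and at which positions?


XOR: 110001

3 error(s) at position(s): 0, 1, 5


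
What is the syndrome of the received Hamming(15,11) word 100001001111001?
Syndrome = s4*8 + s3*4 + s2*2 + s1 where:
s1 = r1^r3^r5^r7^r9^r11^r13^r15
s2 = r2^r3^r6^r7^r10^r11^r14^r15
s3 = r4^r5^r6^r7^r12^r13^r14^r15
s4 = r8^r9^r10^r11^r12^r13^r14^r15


s1=0, s2=0, s3=1, s4=1

Syndrome = 12 (error at position 12)


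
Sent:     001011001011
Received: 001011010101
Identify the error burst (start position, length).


XOR: 000000011110

Burst at position 7, length 4


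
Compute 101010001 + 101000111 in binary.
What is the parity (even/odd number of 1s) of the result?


101010001 = 337
101000111 = 327
Sum = 664 = 1010011000
1s count = 4

even parity (4 ones in 1010011000)


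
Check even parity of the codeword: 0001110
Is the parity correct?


Number of 1s: 3

No, parity error (3 ones)


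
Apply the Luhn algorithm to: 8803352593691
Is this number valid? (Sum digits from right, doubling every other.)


Luhn sum = 59
59 mod 10 = 9

Invalid (Luhn sum mod 10 = 9)


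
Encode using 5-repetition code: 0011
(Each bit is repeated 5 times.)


Each bit -> 5 copies

00000000001111111111


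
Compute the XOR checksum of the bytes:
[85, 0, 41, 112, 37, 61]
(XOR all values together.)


XOR chain: 85 ^ 0 ^ 41 ^ 112 ^ 37 ^ 61 = 20

20


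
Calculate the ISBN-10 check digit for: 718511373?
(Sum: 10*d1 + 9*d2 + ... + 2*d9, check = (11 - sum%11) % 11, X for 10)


Weighted sum: 228
228 mod 11 = 8

Check digit: 3


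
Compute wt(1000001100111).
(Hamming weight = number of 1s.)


Counting 1s in 1000001100111

6


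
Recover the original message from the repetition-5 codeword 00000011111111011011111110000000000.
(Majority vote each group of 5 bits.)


Groups: 00000, 01111, 11110, 11011, 11111, 00000, 00000
Majority votes: 0111100

0111100


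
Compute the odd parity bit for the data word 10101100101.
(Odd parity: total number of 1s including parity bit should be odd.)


Number of 1s in data: 6
Parity bit: 1

1


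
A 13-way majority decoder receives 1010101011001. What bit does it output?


Ones: 7 out of 13
Threshold: 7

1 (7/13 voted 1)


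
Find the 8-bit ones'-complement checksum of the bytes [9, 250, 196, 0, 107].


Sum = 562 mod 256 = 50
Complement = 205

205


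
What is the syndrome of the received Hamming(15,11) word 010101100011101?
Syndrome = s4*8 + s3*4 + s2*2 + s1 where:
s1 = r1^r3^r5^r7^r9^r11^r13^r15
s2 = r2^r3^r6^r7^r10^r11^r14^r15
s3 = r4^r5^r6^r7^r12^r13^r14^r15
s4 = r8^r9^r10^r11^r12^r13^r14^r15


s1=0, s2=1, s3=0, s4=0

Syndrome = 2 (error at position 2)


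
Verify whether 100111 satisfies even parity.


Number of 1s: 4

Yes, parity is correct (4 ones)


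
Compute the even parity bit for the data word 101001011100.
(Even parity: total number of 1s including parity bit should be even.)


Number of 1s in data: 6
Parity bit: 0

0


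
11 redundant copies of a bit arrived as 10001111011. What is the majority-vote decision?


Ones: 7 out of 11
Threshold: 6

1 (7/11 voted 1)


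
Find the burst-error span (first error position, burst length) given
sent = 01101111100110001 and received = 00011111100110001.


XOR: 01110000000000000

Burst at position 1, length 3


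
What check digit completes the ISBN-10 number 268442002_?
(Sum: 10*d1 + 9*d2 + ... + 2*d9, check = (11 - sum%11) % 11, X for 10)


Weighted sum: 204
204 mod 11 = 6

Check digit: 5


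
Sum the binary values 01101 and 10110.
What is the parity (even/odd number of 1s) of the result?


01101 = 13
10110 = 22
Sum = 35 = 100011
1s count = 3

odd parity (3 ones in 100011)


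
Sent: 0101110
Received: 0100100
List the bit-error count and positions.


XOR: 0001010

2 error(s) at position(s): 3, 5


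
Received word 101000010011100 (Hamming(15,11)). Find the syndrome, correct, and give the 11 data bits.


Syndrome = 0: no error detected

Data: 10000011100 (no errors)


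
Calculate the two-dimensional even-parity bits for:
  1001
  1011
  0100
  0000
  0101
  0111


Row parities: 011001
Column parities: 0100

Row P: 011001, Col P: 0100, Corner: 1


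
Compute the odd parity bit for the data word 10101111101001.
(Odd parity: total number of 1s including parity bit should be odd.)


Number of 1s in data: 9
Parity bit: 0

0


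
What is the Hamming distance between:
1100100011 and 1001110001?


XOR: 0101010010
Count of 1s: 4

4


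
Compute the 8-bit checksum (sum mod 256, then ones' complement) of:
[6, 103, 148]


Sum = 257 mod 256 = 1
Complement = 254

254


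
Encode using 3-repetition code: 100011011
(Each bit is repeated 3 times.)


Each bit -> 3 copies

111000000000111111000111111


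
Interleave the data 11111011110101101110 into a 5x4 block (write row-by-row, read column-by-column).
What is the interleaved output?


Matrix:
  1111
  1011
  1101
  0110
  1110
Read columns: 11101101111101111100

11101101111101111100


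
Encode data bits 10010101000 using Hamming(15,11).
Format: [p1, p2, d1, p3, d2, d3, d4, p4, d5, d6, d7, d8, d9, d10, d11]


Parity bits: p1=0, p2=1, p3=0, p4=0

011000100101000


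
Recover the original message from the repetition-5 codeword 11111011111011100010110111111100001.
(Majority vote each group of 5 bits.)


Groups: 11111, 01111, 10111, 00010, 11011, 11111, 00001
Majority votes: 1110110

1110110


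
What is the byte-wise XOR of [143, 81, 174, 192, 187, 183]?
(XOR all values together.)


XOR chain: 143 ^ 81 ^ 174 ^ 192 ^ 187 ^ 183 = 188

188


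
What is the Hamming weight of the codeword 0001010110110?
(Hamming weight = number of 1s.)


Counting 1s in 0001010110110

6


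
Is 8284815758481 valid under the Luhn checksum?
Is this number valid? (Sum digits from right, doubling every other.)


Luhn sum = 72
72 mod 10 = 2

Invalid (Luhn sum mod 10 = 2)


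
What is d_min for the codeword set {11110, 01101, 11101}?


Comparing all pairs, minimum distance: 1
Can detect 0 errors, correct 0 errors

1


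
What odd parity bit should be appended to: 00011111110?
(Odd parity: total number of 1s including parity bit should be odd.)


Number of 1s in data: 7
Parity bit: 0

0


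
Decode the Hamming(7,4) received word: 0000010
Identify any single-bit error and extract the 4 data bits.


Syndrome = 6: error at position 6

Data: 0000 (corrected bit 6)


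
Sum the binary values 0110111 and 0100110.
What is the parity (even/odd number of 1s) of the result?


0110111 = 55
0100110 = 38
Sum = 93 = 1011101
1s count = 5

odd parity (5 ones in 1011101)


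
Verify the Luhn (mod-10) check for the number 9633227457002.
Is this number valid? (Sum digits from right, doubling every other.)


Luhn sum = 54
54 mod 10 = 4

Invalid (Luhn sum mod 10 = 4)


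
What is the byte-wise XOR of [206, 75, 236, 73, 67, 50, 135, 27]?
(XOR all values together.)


XOR chain: 206 ^ 75 ^ 236 ^ 73 ^ 67 ^ 50 ^ 135 ^ 27 = 205

205


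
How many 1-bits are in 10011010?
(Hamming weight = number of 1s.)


Counting 1s in 10011010

4


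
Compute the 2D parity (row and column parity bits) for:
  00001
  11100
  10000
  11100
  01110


Row parities: 11111
Column parities: 11111

Row P: 11111, Col P: 11111, Corner: 1


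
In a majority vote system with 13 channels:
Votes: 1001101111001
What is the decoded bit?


Ones: 8 out of 13
Threshold: 7

1 (8/13 voted 1)


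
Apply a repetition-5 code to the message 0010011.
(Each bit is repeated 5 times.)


Each bit -> 5 copies

00000000001111100000000001111111111


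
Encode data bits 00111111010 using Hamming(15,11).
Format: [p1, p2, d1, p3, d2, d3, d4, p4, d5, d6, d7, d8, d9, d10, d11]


Parity bits: p1=1, p2=1, p3=0, p4=1

110001111111010


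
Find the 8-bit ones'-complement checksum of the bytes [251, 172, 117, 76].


Sum = 616 mod 256 = 104
Complement = 151

151


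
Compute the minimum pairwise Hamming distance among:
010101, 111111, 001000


Comparing all pairs, minimum distance: 3
Can detect 2 errors, correct 1 errors

3


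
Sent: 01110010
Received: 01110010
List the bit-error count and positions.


XOR: 00000000

0 errors (received matches sent)


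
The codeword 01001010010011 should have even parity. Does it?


Number of 1s: 6

Yes, parity is correct (6 ones)


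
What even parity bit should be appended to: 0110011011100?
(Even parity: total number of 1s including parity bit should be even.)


Number of 1s in data: 7
Parity bit: 1

1


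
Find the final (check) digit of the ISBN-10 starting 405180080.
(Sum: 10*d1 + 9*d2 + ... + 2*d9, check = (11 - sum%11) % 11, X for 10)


Weighted sum: 159
159 mod 11 = 5

Check digit: 6


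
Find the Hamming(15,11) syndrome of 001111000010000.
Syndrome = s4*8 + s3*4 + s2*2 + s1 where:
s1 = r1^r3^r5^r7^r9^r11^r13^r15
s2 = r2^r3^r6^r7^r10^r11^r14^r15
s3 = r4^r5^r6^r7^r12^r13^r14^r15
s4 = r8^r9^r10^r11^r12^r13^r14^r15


s1=1, s2=1, s3=1, s4=1

Syndrome = 15 (error at position 15)


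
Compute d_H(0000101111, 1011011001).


XOR: 1011110110
Count of 1s: 7

7


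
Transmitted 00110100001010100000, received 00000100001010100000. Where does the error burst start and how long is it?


XOR: 00110000000000000000

Burst at position 2, length 2


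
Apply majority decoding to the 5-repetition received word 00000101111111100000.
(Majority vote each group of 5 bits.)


Groups: 00000, 10111, 11111, 00000
Majority votes: 0110

0110


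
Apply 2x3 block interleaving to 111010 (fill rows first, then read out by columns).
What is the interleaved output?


Matrix:
  111
  010
Read columns: 101110

101110


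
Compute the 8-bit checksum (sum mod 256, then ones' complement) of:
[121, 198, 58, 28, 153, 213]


Sum = 771 mod 256 = 3
Complement = 252

252


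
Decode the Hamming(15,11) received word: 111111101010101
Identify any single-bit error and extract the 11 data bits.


Syndrome = 0: no error detected

Data: 11111010101 (no errors)


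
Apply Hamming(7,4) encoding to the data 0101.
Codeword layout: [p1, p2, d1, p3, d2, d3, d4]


Parity bits: p1=0, p2=1, p3=0

0100101


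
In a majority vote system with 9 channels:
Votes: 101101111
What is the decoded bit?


Ones: 7 out of 9
Threshold: 5

1 (7/9 voted 1)


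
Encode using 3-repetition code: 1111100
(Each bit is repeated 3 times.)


Each bit -> 3 copies

111111111111111000000


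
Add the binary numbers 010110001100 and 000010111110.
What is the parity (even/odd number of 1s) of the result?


010110001100 = 1420
000010111110 = 190
Sum = 1610 = 11001001010
1s count = 5

odd parity (5 ones in 11001001010)


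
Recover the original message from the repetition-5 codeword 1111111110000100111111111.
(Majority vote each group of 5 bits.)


Groups: 11111, 11110, 00010, 01111, 11111
Majority votes: 11011

11011


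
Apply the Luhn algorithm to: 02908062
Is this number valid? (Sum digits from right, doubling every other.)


Luhn sum = 23
23 mod 10 = 3

Invalid (Luhn sum mod 10 = 3)


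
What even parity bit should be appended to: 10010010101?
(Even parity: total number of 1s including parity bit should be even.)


Number of 1s in data: 5
Parity bit: 1

1


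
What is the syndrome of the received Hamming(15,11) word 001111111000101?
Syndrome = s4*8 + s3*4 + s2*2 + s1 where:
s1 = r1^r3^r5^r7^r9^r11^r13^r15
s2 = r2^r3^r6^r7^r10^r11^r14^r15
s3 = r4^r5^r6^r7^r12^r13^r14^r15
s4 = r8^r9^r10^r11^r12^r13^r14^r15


s1=0, s2=0, s3=0, s4=0

Syndrome = 0 (no error)


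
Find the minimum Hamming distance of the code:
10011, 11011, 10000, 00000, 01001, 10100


Comparing all pairs, minimum distance: 1
Can detect 0 errors, correct 0 errors

1


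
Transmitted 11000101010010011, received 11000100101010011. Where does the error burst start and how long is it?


XOR: 00000001111000000

Burst at position 7, length 4


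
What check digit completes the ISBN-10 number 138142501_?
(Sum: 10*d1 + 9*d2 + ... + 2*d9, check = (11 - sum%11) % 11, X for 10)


Weighted sum: 164
164 mod 11 = 10

Check digit: 1


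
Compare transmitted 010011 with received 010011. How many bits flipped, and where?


XOR: 000000

0 errors (received matches sent)


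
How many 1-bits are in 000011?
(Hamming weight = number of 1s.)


Counting 1s in 000011

2


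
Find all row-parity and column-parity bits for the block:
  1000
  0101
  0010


Row parities: 101
Column parities: 1111

Row P: 101, Col P: 1111, Corner: 0


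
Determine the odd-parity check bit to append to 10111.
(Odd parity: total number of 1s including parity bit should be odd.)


Number of 1s in data: 4
Parity bit: 1

1


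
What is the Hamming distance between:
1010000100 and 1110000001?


XOR: 0100000101
Count of 1s: 3

3


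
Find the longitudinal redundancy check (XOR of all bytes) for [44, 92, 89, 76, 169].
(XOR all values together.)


XOR chain: 44 ^ 92 ^ 89 ^ 76 ^ 169 = 204

204


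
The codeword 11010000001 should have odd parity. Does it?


Number of 1s: 4

No, parity error (4 ones)


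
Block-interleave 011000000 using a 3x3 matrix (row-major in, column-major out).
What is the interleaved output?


Matrix:
  011
  000
  000
Read columns: 000100100

000100100


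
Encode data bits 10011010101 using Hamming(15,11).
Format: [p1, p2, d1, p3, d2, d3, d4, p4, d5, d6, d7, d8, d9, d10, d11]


Parity bits: p1=0, p2=0, p3=1, p4=0

001100101010101


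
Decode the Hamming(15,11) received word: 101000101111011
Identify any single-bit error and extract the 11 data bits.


Syndrome = 0: no error detected

Data: 10011111011 (no errors)


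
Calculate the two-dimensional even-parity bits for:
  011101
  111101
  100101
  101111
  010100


Row parities: 01110
Column parities: 111110

Row P: 01110, Col P: 111110, Corner: 1


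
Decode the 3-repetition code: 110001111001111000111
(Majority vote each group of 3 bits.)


Groups: 110, 001, 111, 001, 111, 000, 111
Majority votes: 1010101

1010101


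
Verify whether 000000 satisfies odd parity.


Number of 1s: 0

No, parity error (0 ones)


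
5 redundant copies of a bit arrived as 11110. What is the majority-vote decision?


Ones: 4 out of 5
Threshold: 3

1 (4/5 voted 1)


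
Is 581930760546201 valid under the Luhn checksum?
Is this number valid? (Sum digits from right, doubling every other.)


Luhn sum = 46
46 mod 10 = 6

Invalid (Luhn sum mod 10 = 6)


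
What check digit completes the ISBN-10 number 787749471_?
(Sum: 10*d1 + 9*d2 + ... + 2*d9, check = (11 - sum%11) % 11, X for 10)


Weighted sum: 355
355 mod 11 = 3

Check digit: 8


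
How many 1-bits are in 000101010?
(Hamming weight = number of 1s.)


Counting 1s in 000101010

3


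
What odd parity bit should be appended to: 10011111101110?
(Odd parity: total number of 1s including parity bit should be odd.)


Number of 1s in data: 10
Parity bit: 1

1


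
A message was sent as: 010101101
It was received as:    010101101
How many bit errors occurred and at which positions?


XOR: 000000000

0 errors (received matches sent)


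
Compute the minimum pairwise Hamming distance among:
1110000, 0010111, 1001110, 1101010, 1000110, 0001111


Comparing all pairs, minimum distance: 1
Can detect 0 errors, correct 0 errors

1


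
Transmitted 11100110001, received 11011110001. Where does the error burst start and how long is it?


XOR: 00111000000

Burst at position 2, length 3


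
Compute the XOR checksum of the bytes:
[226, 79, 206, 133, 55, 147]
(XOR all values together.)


XOR chain: 226 ^ 79 ^ 206 ^ 133 ^ 55 ^ 147 = 66

66


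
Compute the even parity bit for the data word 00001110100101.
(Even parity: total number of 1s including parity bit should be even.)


Number of 1s in data: 6
Parity bit: 0

0


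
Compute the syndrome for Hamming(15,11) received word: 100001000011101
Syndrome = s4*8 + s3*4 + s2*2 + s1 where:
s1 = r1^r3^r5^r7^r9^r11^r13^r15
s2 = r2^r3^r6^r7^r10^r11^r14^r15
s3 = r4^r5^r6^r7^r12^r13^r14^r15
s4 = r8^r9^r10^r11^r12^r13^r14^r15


s1=0, s2=1, s3=0, s4=0

Syndrome = 2 (error at position 2)


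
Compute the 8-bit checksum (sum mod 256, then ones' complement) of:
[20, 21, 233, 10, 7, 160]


Sum = 451 mod 256 = 195
Complement = 60

60


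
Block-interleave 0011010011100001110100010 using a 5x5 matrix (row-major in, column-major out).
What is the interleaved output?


Matrix:
  00110
  10011
  10000
  11101
  00010
Read columns: 0111000010100101100101010

0111000010100101100101010


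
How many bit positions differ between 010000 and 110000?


XOR: 100000
Count of 1s: 1

1


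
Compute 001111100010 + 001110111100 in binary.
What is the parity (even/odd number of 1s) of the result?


001111100010 = 994
001110111100 = 956
Sum = 1950 = 11110011110
1s count = 8

even parity (8 ones in 11110011110)


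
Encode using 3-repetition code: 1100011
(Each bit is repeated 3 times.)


Each bit -> 3 copies

111111000000000111111


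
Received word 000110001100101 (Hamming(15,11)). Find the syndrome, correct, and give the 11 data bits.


Syndrome = 0: no error detected

Data: 01001100101 (no errors)


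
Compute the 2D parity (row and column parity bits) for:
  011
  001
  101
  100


Row parities: 0101
Column parities: 011

Row P: 0101, Col P: 011, Corner: 0


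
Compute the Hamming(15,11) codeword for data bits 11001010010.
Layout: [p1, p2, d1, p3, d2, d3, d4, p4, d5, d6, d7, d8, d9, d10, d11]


Parity bits: p1=0, p2=1, p3=0, p4=1

011010011010010


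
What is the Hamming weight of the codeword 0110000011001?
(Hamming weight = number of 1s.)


Counting 1s in 0110000011001

5


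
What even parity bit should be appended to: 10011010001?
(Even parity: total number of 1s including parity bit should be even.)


Number of 1s in data: 5
Parity bit: 1

1


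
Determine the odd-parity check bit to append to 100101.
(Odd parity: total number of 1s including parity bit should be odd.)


Number of 1s in data: 3
Parity bit: 0

0


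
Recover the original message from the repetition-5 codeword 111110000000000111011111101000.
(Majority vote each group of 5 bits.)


Groups: 11111, 00000, 00000, 11101, 11111, 01000
Majority votes: 100110

100110


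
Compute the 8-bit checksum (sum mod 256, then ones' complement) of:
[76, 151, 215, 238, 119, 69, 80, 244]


Sum = 1192 mod 256 = 168
Complement = 87

87


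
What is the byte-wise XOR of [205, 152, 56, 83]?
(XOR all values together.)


XOR chain: 205 ^ 152 ^ 56 ^ 83 = 62

62


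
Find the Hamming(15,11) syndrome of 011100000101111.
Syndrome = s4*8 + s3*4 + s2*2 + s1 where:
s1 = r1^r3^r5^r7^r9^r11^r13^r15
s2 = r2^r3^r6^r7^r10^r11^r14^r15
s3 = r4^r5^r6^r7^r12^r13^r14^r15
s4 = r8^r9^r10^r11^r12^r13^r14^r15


s1=1, s2=1, s3=1, s4=1

Syndrome = 15 (error at position 15)


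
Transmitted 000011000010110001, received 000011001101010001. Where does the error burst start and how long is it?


XOR: 000000001111100000

Burst at position 8, length 5


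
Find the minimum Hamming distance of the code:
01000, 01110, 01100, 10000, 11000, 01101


Comparing all pairs, minimum distance: 1
Can detect 0 errors, correct 0 errors

1


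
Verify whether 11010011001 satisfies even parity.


Number of 1s: 6

Yes, parity is correct (6 ones)


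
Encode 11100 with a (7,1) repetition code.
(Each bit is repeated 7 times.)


Each bit -> 7 copies

11111111111111111111100000000000000


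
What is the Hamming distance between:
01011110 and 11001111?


XOR: 10010001
Count of 1s: 3

3


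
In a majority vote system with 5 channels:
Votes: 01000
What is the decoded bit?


Ones: 1 out of 5
Threshold: 3

0 (1/5 voted 1)
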